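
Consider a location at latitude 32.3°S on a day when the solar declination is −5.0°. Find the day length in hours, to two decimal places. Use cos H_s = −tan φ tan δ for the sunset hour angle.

−tan φ tan δ = −(-0.6322)(-0.0875) = -0.0553; H_s = arccos(-0.0553) = 93.17°.
Day length = 2 H_s / 15° h⁻¹ = 186.34° / 15 = 12.423 h.

12.42 hours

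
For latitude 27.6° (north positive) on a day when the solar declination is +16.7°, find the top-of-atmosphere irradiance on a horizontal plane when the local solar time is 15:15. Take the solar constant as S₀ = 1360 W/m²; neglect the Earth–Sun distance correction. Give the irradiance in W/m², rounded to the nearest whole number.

942 W/m²

Hour angle H = 15° × (15.25 − 12) = 48.75°.
cos θ_z = sin(27.6°) sin(16.7°) + cos(27.6°) cos(16.7°) cos(48.75°) = 0.1331 + 0.5597 = 0.6928.
Top-of-atmosphere irradiance = S₀ cos θ_z = 1360 × 0.6928 = 942.21 W/m².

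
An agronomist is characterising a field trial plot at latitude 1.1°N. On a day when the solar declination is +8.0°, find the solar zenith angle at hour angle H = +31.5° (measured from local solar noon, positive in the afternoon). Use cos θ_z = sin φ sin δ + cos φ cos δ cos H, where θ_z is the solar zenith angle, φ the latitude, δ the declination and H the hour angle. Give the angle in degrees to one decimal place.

32.1°

cos θ_z = sin(1.1°) sin(8.0°) + cos(1.1°) cos(8.0°) cos(31.50°) = 0.0027 + 0.8442 = 0.8469.
θ_z = arccos(0.8469) = 32.12°.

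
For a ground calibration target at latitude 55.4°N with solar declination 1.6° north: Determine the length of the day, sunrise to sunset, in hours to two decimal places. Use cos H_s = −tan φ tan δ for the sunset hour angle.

12.31 hours

The sunset hour angle satisfies cos H_s = −tan φ tan δ = -0.0405, giving H_s = 92.32°.
Day length = 2 H_s / 15° h⁻¹ = 184.64° / 15 = 12.309 h.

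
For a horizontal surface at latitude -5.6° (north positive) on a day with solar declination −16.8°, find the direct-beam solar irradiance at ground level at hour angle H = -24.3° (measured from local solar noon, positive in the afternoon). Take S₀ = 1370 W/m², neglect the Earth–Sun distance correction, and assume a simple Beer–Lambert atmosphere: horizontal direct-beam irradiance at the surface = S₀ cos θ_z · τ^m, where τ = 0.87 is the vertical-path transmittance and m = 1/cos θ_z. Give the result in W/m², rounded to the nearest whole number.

1052 W/m²

cos θ_z = sin φ sin δ + cos φ cos δ cos H = (-0.0976)(-0.2890) + (0.9952)(0.9573)(0.9114) = 0.8965.
Air mass m = 1/cos θ_z = 1/0.8965 = 1.115; τ^m = 0.87^1.115 = 0.8562.
Surface direct beam = 1370 × 0.8965 × 0.8562 = 1051.59 W/m².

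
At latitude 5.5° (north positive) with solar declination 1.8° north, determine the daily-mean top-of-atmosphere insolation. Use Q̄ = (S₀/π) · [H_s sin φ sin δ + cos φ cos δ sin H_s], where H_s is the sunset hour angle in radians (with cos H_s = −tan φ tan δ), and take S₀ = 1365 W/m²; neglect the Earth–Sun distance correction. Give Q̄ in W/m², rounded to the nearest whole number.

434 W/m²

cos H_s = −tan(5.5°) · tan(1.8°) = -0.0030, so H_s = arccos(-0.0030) = 90.17°. In radians, H_s = 1.5738.
H_s sin φ sin δ = 1.5738 × 0.0958 × 0.0314 = 0.0047.
cos φ cos δ sin H_s = 0.9954 × 0.9995 × 1.0000 = 0.9949.
Q̄ = (1365/π) × (0.0047 + 0.9949) = 434.49 × 0.9996 = 434.32 W/m².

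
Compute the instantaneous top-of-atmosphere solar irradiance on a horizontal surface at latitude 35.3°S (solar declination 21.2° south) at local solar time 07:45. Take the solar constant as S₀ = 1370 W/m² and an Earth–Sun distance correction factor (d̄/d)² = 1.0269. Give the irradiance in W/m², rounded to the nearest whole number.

Hour angle H = 15° × (7.75 − 12) = -63.75°.
cos θ_z = sin(-35.3°) sin(-21.2°) + cos(-35.3°) cos(-21.2°) cos(-63.75°) = 0.2090 + 0.3365 = 0.5455.
Top-of-atmosphere irradiance = S₀ (d̄/d)² cos θ_z = 1370 × 1.0269 × 0.5455 = 767.44 W/m².

767 W/m²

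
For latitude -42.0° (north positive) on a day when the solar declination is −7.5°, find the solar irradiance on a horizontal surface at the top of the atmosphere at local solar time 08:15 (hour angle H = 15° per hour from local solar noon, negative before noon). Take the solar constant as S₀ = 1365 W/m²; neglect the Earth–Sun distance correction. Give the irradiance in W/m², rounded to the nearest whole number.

678 W/m²

Hour angle H = 15° × (8.25 − 12) = -56.25°.
With φ = -42.0°, δ = -7.5°, H = -56.25°: sin φ sin δ = 0.0873, cos φ cos δ cos H = 0.4093, so cos θ_z = 0.4966.
Top-of-atmosphere irradiance = S₀ cos θ_z = 1365 × 0.4966 = 677.86 W/m².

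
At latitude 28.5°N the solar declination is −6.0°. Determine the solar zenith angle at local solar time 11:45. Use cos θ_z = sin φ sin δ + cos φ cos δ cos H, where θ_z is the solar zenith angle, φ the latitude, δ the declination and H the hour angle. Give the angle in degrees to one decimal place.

Hour angle H = 15° × (11.75 − 12) = -3.75°.
cos θ_z = sin φ sin δ + cos φ cos δ cos H = (0.4772)(-0.1045) + (0.8788)(0.9945)(0.9979) = 0.8223.
θ_z = arccos(0.8223) = 34.68°.

34.7°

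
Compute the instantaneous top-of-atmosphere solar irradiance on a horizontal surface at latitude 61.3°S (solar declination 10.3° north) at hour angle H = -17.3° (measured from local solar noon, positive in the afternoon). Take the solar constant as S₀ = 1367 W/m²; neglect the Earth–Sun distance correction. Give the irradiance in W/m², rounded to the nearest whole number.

cos θ_z = sin(-61.3°) sin(10.3°) + cos(-61.3°) cos(10.3°) cos(-17.30°) = -0.1568 + 0.4511 = 0.2943.
Top-of-atmosphere irradiance = S₀ cos θ_z = 1367 × 0.2943 = 402.31 W/m².

402 W/m²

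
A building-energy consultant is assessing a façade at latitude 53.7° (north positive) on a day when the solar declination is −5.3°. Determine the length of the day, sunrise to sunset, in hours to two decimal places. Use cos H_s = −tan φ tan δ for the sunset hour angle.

cos H_s = −tan(53.7°) · tan(-5.3°) = 0.1263, so H_s = arccos(0.1263) = 82.74°.
Day length = 2 H_s / 15° h⁻¹ = 165.48° / 15 = 11.032 h.

11.03 hours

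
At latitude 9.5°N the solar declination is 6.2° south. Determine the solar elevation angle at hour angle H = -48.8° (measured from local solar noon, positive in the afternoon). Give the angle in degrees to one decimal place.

cos θ_z = sin φ sin δ + cos φ cos δ cos H = (0.1650)(-0.1080) + (0.9863)(0.9942)(0.6587) = 0.6281.
θ_z = arccos(0.6281) = 51.09°, so the elevation is 90° − 51.09° = 38.91°.

38.9°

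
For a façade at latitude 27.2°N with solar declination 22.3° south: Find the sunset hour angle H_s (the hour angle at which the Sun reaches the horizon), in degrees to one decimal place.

77.8°

−tan φ tan δ = −(0.5139)(-0.4101) = 0.2108; H_s = arccos(0.2108) = 77.83°.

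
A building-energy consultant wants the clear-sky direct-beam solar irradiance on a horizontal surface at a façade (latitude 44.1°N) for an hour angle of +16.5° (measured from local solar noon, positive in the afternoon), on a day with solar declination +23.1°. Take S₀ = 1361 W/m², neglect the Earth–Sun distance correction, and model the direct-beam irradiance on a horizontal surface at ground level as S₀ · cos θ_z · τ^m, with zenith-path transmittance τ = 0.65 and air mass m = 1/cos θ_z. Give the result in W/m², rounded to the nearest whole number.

767 W/m²

With φ = 44.1°, δ = 23.1°, H = 16.50°: sin φ sin δ = 0.2730, cos φ cos δ cos H = 0.6333, so cos θ_z = 0.9063.
Air mass m = 1/cos θ_z = 1/0.9063 = 1.103; τ^m = 0.65^1.103 = 0.6218.
Surface direct beam = 1361 × 0.9063 × 0.6218 = 766.97 W/m².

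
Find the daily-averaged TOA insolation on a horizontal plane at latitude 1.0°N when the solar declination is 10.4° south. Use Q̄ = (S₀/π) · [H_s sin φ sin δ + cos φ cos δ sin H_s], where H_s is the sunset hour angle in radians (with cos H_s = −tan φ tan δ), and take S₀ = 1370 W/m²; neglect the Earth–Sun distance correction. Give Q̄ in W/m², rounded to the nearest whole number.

cos H_s = −tan(1.0°) · tan(-10.4°) = 0.0032, so H_s = arccos(0.0032) = 89.82°. In radians, H_s = 1.5677.
H_s sin φ sin δ = 1.5677 × 0.0175 × -0.1805 = -0.0050.
cos φ cos δ sin H_s = 0.9998 × 0.9836 × 1.0000 = 0.9834.
Q̄ = (1370/π) × (-0.0050 + 0.9834) = 436.08 × 0.9784 = 426.66 W/m².

427 W/m²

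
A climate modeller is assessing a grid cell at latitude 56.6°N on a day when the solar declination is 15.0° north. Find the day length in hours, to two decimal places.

cos H_s = −tan(56.6°) · tan(15.0°) = -0.4064, so H_s = arccos(-0.4064) = 113.98°.
Day length = 2 H_s / 15° h⁻¹ = 227.96° / 15 = 15.197 h.

15.20 hours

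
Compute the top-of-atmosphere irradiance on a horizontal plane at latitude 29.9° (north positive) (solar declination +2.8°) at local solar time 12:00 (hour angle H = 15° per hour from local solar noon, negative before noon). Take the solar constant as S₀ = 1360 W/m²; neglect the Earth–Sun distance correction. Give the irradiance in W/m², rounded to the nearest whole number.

Hour angle H = 15° × (12 − 12) = 0.00°.
With φ = 29.9°, δ = 2.8°, H = 0.00°: sin φ sin δ = 0.0244, cos φ cos δ cos H = 0.8659, so cos θ_z = 0.8903.
Top-of-atmosphere irradiance = S₀ cos θ_z = 1360 × 0.8903 = 1210.81 W/m².

1211 W/m²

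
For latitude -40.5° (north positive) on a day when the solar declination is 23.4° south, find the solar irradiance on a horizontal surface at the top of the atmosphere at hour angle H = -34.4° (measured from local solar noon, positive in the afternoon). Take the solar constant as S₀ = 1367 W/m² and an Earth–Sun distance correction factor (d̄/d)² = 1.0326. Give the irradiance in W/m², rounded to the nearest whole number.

1177 W/m²

With φ = -40.5°, δ = -23.4°, H = -34.40°: sin φ sin δ = 0.2579, cos φ cos δ cos H = 0.5758, so cos θ_z = 0.8337.
Top-of-atmosphere irradiance = S₀ (d̄/d)² cos θ_z = 1367 × 1.0326 × 0.8337 = 1176.82 W/m².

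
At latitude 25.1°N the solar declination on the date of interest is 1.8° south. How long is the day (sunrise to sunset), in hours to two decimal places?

cos H_s = −tan(25.1°) · tan(-1.8°) = 0.0147, so H_s = arccos(0.0147) = 89.16°.
Day length = 2 H_s / 15° h⁻¹ = 178.32° / 15 = 11.888 h.

11.89 hours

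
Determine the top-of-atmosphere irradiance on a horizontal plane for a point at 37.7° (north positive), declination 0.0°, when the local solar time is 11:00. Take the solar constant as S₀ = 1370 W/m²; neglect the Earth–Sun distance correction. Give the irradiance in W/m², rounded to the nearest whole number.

Hour angle H = 15° × (11 − 12) = -15.00°.
With φ = 37.7°, δ = 0.0°, H = -15.00°: sin φ sin δ = 0.0000, cos φ cos δ cos H = 0.7643, so cos θ_z = 0.7643.
Top-of-atmosphere irradiance = S₀ cos θ_z = 1370 × 0.7643 = 1047.09 W/m².

1047 W/m²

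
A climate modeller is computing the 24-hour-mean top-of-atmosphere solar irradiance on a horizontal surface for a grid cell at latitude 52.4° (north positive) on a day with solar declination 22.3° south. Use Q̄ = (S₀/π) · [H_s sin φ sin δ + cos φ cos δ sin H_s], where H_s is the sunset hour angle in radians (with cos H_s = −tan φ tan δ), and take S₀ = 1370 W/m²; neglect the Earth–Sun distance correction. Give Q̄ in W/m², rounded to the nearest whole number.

The sunset hour angle satisfies cos H_s = −tan φ tan δ = 0.5326, giving H_s = 57.82°. In radians, H_s = 1.0091.
H_s sin φ sin δ = 1.0091 × 0.7923 × -0.3795 = -0.3034.
cos φ cos δ sin H_s = 0.6101 × 0.9252 × 0.8464 = 0.4778.
Q̄ = (1370/π) × (-0.3034 + 0.4778) = 436.08 × 0.1744 = 76.05 W/m².

76 W/m²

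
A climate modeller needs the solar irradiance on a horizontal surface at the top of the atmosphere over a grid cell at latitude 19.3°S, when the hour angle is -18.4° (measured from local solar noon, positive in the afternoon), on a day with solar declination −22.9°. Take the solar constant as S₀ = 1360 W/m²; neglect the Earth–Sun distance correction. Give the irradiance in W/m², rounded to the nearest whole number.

With φ = -19.3°, δ = -22.9°, H = -18.40°: sin φ sin δ = 0.1286, cos φ cos δ cos H = 0.8250, so cos θ_z = 0.9536.
Top-of-atmosphere irradiance = S₀ cos θ_z = 1360 × 0.9536 = 1296.90 W/m².

1297 W/m²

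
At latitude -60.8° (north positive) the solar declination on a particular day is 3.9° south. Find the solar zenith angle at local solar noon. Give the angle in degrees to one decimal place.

At local solar noon the hour angle is zero, so the zenith angle is |φ − δ| = |-60.8° − (-3.9°)| = 56.9°.

56.9°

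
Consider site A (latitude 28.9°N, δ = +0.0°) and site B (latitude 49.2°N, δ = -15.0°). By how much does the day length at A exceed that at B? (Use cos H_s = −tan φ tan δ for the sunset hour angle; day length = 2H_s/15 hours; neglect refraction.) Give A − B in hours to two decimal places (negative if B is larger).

A: H_s = arccos(−tan 28.9° · tan 0.0°) = 90.00°, so 2H_s/15 = 12.0000 h.
B: H_s = arccos(−tan 49.2° · tan -15.0°) = 71.92°, so 2H_s/15 = 9.5893 h.
A − B = 12.0000 − 9.5893 = 2.4107 h.

+2.41 h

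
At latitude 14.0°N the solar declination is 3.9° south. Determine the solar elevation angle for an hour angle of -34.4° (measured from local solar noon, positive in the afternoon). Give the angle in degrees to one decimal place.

51.5°

With φ = 14.0°, δ = -3.9°, H = -34.40°: sin φ sin δ = -0.0165, cos φ cos δ cos H = 0.7988, so cos θ_z = 0.7823.
θ_z = arccos(0.7823) = 38.53°, so the elevation is 90° − 38.53° = 51.47°.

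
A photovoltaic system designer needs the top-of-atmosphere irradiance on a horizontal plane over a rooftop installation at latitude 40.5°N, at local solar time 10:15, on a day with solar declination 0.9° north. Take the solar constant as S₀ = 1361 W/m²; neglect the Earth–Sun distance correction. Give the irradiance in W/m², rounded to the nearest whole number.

Hour angle H = 15° × (10.25 − 12) = -26.25°.
cos θ_z = sin(40.5°) sin(0.9°) + cos(40.5°) cos(0.9°) cos(-26.25°) = 0.0102 + 0.6819 = 0.6921.
Top-of-atmosphere irradiance = S₀ cos θ_z = 1361 × 0.6921 = 941.95 W/m².

942 W/m²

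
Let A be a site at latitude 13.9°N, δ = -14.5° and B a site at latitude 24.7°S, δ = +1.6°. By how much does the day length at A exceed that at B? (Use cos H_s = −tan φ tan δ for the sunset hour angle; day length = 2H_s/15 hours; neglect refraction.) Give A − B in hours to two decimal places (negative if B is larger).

-0.39 h

A: H_s = arccos(−tan 13.9° · tan -14.5°) = 86.33°, so 2H_s/15 = 11.5107 h.
B: H_s = arccos(−tan -24.7° · tan 1.6°) = 89.26°, so 2H_s/15 = 11.9013 h.
A − B = 11.5107 − 11.9013 = -0.3906 h.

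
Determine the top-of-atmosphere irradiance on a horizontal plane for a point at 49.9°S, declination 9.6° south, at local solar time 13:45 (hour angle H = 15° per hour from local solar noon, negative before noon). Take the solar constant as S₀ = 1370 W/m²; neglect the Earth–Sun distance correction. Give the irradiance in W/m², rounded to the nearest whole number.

955 W/m²

Hour angle H = 15° × (13.75 − 12) = 26.25°.
With φ = -49.9°, δ = -9.6°, H = 26.25°: sin φ sin δ = 0.1276, cos φ cos δ cos H = 0.5696, so cos θ_z = 0.6972.
Top-of-atmosphere irradiance = S₀ cos θ_z = 1370 × 0.6972 = 955.16 W/m².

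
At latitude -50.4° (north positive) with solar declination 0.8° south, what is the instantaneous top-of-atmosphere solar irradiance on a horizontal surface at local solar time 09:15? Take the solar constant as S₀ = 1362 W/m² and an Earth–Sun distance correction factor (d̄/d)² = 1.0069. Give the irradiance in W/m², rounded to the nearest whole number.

672 W/m²

Hour angle H = 15° × (9.25 − 12) = -41.25°.
With φ = -50.4°, δ = -0.8°, H = -41.25°: sin φ sin δ = 0.0108, cos φ cos δ cos H = 0.4792, so cos θ_z = 0.4900.
Top-of-atmosphere irradiance = S₀ (d̄/d)² cos θ_z = 1362 × 1.0069 × 0.4900 = 671.98 W/m².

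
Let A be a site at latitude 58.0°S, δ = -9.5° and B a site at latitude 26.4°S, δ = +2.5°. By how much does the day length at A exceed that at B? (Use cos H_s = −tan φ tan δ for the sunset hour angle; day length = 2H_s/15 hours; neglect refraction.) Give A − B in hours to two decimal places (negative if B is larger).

A: H_s = arccos(−tan -58.0° · tan -9.5°) = 105.53°, so 2H_s/15 = 14.0707 h.
B: H_s = arccos(−tan -26.4° · tan 2.5°) = 88.76°, so 2H_s/15 = 11.8347 h.
A − B = 14.0707 − 11.8347 = 2.2360 h.

+2.24 h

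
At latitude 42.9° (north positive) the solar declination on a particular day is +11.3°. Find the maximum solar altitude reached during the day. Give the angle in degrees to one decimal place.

58.4°

At local solar noon the hour angle is zero, so the elevation is 90° − |φ − δ| = 90° − |42.9° − (11.3°)| = 90° − 31.6° = 58.4°.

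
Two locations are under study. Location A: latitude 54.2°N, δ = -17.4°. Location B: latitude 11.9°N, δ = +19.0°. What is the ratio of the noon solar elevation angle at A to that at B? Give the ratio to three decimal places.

0.222

A: 90° − |54.2 − (-17.4)| = 18.40°.
B: 90° − |11.9 − (19.0)| = 82.90°.
Ratio A/B = 18.4000 / 82.9000 = 0.2220.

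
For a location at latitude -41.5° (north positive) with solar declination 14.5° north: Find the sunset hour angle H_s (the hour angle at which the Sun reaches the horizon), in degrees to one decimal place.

−tan φ tan δ = −(-0.8847)(0.2586) = 0.2288; H_s = arccos(0.2288) = 76.77°.

76.8°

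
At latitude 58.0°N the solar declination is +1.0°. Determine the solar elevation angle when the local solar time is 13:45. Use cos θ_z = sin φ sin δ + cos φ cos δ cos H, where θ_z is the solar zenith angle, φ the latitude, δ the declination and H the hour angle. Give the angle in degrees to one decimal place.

29.3°

Hour angle H = 15° × (13.75 − 12) = 26.25°.
cos θ_z = sin(58.0°) sin(1.0°) + cos(58.0°) cos(1.0°) cos(26.25°) = 0.0148 + 0.4752 = 0.4900.
θ_z = arccos(0.4900) = 60.66°, so the elevation is 90° − 60.66° = 29.34°.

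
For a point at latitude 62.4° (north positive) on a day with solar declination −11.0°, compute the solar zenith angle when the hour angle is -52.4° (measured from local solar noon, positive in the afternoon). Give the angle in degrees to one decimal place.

83.8°

cos θ_z = sin(62.4°) sin(-11.0°) + cos(62.4°) cos(-11.0°) cos(-52.40°) = -0.1691 + 0.2775 = 0.1084.
θ_z = arccos(0.1084) = 83.78°.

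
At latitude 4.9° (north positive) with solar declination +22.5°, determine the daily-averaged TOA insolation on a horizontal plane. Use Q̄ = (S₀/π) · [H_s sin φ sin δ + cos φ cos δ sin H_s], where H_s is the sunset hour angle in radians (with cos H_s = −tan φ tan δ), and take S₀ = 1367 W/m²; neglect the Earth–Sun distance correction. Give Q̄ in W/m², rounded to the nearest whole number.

423 W/m²

−tan φ tan δ = −(0.0857)(0.4142) = -0.0355; H_s = arccos(-0.0355) = 92.03°. In radians, H_s = 1.6062.
H_s sin φ sin δ = 1.6062 × 0.0854 × 0.3827 = 0.0525.
cos φ cos δ sin H_s = 0.9963 × 0.9239 × 0.9994 = 0.9199.
Q̄ = (1367/π) × (0.0525 + 0.9199) = 435.13 × 0.9724 = 423.12 W/m².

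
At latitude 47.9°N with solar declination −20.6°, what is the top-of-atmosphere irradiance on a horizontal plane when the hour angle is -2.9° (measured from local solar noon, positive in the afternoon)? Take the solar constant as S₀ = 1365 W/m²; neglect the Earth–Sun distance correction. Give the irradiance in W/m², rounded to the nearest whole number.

cos θ_z = sin(47.9°) sin(-20.6°) + cos(47.9°) cos(-20.6°) cos(-2.90°) = -0.2611 + 0.6268 = 0.3657.
Top-of-atmosphere irradiance = S₀ cos θ_z = 1365 × 0.3657 = 499.18 W/m².

499 W/m²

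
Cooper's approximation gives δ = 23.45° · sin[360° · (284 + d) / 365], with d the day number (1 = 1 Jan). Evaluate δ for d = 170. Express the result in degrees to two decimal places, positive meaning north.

360 × (284 + 170) / 365 = 447.781°; sin(447.781°) = 0.9993.
δ = 23.45 × 0.9993 = 23.434° ≈ +23.43°.

+23.43°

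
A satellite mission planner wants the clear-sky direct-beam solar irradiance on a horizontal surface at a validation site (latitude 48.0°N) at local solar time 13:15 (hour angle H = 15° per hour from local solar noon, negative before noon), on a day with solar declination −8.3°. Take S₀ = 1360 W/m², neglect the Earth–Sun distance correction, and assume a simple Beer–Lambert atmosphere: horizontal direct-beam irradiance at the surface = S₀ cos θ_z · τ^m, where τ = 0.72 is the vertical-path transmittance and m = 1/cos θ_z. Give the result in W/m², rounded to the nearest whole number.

Hour angle H = 15° × (13.25 − 12) = 18.75°.
With φ = 48.0°, δ = -8.3°, H = 18.75°: sin φ sin δ = -0.1073, cos φ cos δ cos H = 0.6270, so cos θ_z = 0.5197.
Air mass m = 1/cos θ_z = 1/0.5197 = 1.924; τ^m = 0.72^1.924 = 0.5315.
Surface direct beam = 1360 × 0.5197 × 0.5315 = 375.66 W/m².

376 W/m²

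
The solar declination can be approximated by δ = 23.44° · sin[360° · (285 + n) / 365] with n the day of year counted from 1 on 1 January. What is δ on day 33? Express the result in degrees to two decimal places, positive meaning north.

-16.96°

360 × (285 + 33) / 365 = 313.644°; sin(313.644°) = -0.7236.
δ = 23.44 × -0.7236 = -16.961° ≈ -16.96°.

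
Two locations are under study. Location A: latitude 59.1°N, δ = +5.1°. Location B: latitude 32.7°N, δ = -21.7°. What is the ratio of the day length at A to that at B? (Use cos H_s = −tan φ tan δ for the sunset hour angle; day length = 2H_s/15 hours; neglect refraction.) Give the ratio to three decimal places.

A: H_s = arccos(−tan 59.1° · tan 5.1°) = 98.58°, so 2H_s/15 = 13.1440 h.
B: H_s = arccos(−tan 32.7° · tan -21.7°) = 75.20°, so 2H_s/15 = 10.0267 h.
Ratio A/B = 13.1440 / 10.0267 = 1.3109.

1.311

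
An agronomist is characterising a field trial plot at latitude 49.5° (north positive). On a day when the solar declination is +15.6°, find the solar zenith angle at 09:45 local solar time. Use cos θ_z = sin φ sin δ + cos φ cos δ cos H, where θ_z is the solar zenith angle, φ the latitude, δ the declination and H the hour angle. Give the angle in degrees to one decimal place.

43.6°

Hour angle H = 15° × (9.75 − 12) = -33.75°.
With φ = 49.5°, δ = 15.6°, H = -33.75°: sin φ sin δ = 0.2045, cos φ cos δ cos H = 0.5201, so cos θ_z = 0.7246.
θ_z = arccos(0.7246) = 43.56°.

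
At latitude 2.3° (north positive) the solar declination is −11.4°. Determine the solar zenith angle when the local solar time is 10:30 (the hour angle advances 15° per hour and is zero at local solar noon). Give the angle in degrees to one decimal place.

26.2°

Hour angle H = 15° × (10.5 − 12) = -22.50°.
cos θ_z = sin φ sin δ + cos φ cos δ cos H = (0.0401)(-0.1977) + (0.9992)(0.9803)(0.9239) = 0.8970.
θ_z = arccos(0.8970) = 26.23°.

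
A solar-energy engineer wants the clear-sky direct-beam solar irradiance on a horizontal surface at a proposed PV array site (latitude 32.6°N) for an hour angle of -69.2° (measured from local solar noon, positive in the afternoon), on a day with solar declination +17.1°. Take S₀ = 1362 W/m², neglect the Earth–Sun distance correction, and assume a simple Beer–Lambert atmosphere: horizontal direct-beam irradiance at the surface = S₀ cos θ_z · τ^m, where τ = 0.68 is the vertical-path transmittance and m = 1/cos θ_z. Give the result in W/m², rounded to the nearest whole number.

254 W/m²

cos θ_z = sin φ sin δ + cos φ cos δ cos H = (0.5388)(0.2940) + (0.8425)(0.9558)(0.3551) = 0.4444.
Air mass m = 1/cos θ_z = 1/0.4444 = 2.250; τ^m = 0.68^2.250 = 0.4199.
Surface direct beam = 1362 × 0.4444 × 0.4199 = 254.15 W/m².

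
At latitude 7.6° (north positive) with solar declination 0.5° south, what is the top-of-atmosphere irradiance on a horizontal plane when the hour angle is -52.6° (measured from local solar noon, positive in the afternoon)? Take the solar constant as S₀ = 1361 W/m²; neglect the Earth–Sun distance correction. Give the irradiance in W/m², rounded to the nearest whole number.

818 W/m²

With φ = 7.6°, δ = -0.5°, H = -52.60°: sin φ sin δ = -0.0012, cos φ cos δ cos H = 0.6020, so cos θ_z = 0.6008.
Top-of-atmosphere irradiance = S₀ cos θ_z = 1361 × 0.6008 = 817.69 W/m².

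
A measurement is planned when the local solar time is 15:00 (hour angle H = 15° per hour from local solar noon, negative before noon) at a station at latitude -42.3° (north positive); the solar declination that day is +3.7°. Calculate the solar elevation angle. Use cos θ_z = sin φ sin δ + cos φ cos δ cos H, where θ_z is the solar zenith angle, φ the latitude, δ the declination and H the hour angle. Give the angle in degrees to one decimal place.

28.6°

Hour angle H = 15° × (15 − 12) = 45.00°.
cos θ_z = sin φ sin δ + cos φ cos δ cos H = (-0.6730)(0.0645) + (0.7396)(0.9979)(0.7071) = 0.4785.
θ_z = arccos(0.4785) = 61.41°, so the elevation is 90° − 61.41° = 28.59°.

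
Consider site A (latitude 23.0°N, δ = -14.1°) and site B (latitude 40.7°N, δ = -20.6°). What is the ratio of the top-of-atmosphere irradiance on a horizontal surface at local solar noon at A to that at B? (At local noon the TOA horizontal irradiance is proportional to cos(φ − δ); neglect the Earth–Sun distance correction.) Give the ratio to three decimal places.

A: cos θ_z = cos(23.0° − (-14.1°)) = 0.7976.
B: cos θ_z = cos(40.7° − (-20.6°)) = 0.4802.
Ratio A/B = 0.7976 / 0.4802 = 1.6610.

1.661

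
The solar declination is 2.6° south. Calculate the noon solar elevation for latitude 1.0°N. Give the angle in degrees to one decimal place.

86.4°

At local solar noon the hour angle is zero, so the elevation is 90° − |φ − δ| = 90° − |1.0° − (-2.6°)| = 90° − 3.6° = 86.4°.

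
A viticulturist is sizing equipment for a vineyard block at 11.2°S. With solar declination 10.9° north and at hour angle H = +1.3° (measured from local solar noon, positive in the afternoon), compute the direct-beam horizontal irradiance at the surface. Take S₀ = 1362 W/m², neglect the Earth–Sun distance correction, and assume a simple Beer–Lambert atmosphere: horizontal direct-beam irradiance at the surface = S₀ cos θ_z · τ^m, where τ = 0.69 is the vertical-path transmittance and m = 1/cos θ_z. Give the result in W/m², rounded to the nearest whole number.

845 W/m²

cos θ_z = sin(-11.2°) sin(10.9°) + cos(-11.2°) cos(10.9°) cos(1.30°) = -0.0367 + 0.9630 = 0.9263.
Air mass m = 1/cos θ_z = 1/0.9263 = 1.080; τ^m = 0.69^1.080 = 0.6698.
Surface direct beam = 1362 × 0.9263 × 0.6698 = 845.03 W/m².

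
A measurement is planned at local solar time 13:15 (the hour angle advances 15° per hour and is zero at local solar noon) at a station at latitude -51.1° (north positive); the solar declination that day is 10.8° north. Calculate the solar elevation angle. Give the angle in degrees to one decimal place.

Hour angle H = 15° × (13.25 − 12) = 18.75°.
cos θ_z = sin(-51.1°) sin(10.8°) + cos(-51.1°) cos(10.8°) cos(18.75°) = -0.1458 + 0.5841 = 0.4383.
θ_z = arccos(0.4383) = 64.00°, so the elevation is 90° − 64.00° = 26.00°.

26.0°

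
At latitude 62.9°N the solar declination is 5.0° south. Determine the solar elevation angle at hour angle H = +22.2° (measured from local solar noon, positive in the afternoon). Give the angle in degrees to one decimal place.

20.0°

With φ = 62.9°, δ = -5.0°, H = 22.20°: sin φ sin δ = -0.0776, cos φ cos δ cos H = 0.4202, so cos θ_z = 0.3426.
θ_z = arccos(0.3426) = 69.96°, so the elevation is 90° − 69.96° = 20.04°.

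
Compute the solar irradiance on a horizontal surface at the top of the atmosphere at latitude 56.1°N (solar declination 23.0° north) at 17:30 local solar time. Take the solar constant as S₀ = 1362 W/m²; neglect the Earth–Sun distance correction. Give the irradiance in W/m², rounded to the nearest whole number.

533 W/m²

Hour angle H = 15° × (17.5 − 12) = 82.50°.
cos θ_z = sin φ sin δ + cos φ cos δ cos H = (0.8300)(0.3907) + (0.5577)(0.9205)(0.1305) = 0.3913.
Top-of-atmosphere irradiance = S₀ cos θ_z = 1362 × 0.3913 = 532.95 W/m².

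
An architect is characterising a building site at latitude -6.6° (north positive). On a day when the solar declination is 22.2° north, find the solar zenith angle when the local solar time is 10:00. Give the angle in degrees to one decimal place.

Hour angle H = 15° × (10 − 12) = -30.00°.
cos θ_z = sin(-6.6°) sin(22.2°) + cos(-6.6°) cos(22.2°) cos(-30.00°) = -0.0434 + 0.7965 = 0.7531.
θ_z = arccos(0.7531) = 41.14°.

41.1°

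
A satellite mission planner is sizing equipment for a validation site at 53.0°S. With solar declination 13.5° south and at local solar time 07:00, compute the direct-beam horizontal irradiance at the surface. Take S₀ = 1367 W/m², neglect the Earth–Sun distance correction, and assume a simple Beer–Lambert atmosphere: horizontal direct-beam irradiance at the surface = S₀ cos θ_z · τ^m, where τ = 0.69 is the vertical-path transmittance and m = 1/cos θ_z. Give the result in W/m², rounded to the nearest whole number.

Hour angle H = 15° × (7 − 12) = -75.00°.
cos θ_z = sin φ sin δ + cos φ cos δ cos H = (-0.7986)(-0.2334) + (0.6018)(0.9724)(0.2588) = 0.3378.
Air mass m = 1/cos θ_z = 1/0.3378 = 2.960; τ^m = 0.69^2.960 = 0.3334.
Surface direct beam = 1367 × 0.3378 × 0.3334 = 153.95 W/m².

154 W/m²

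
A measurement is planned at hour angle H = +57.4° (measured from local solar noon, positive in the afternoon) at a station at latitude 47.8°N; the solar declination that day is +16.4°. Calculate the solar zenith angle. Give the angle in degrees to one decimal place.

cos θ_z = sin φ sin δ + cos φ cos δ cos H = (0.7408)(0.2823) + (0.6717)(0.9593)(0.5388) = 0.5563.
θ_z = arccos(0.5563) = 56.20°.

56.2°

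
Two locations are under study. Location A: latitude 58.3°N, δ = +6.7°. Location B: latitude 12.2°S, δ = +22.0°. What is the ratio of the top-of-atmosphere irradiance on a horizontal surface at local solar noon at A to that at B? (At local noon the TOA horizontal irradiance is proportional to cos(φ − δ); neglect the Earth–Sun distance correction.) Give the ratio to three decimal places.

0.751

A: cos θ_z = cos(58.3° − (6.7°)) = 0.6211.
B: cos θ_z = cos(-12.2° − (22.0°)) = 0.8271.
Ratio A/B = 0.6211 / 0.8271 = 0.7509.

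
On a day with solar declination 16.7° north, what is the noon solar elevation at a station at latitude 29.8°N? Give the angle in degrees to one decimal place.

At local solar noon the hour angle is zero, so the elevation is 90° − |φ − δ| = 90° − |29.8° − (16.7°)| = 90° − 13.1° = 76.9°.

76.9°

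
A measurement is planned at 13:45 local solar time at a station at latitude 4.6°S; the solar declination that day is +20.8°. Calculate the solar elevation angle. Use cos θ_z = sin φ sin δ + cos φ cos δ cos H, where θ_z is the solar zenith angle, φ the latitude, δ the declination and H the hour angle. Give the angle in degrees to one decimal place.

Hour angle H = 15° × (13.75 − 12) = 26.25°.
cos θ_z = sin(-4.6°) sin(20.8°) + cos(-4.6°) cos(20.8°) cos(26.25°) = -0.0285 + 0.8357 = 0.8072.
θ_z = arccos(0.8072) = 36.18°, so the elevation is 90° − 36.18° = 53.82°.

53.8°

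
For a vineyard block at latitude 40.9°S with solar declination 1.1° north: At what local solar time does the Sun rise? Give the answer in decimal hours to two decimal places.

−tan φ tan δ = −(-0.8662)(0.0192) = 0.0166; H_s = arccos(0.0166) = 89.05°.
Sunrise is at 12 − H_s/15 = 12 − 5.937 = 6.063 h local solar time.

6.06 h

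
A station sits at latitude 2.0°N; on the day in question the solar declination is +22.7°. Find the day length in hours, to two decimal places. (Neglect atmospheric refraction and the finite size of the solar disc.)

cos H_s = −tan(2.0°) · tan(22.7°) = -0.0146, so H_s = arccos(-0.0146) = 90.84°.
Day length = 2 H_s / 15° h⁻¹ = 181.68° / 15 = 12.112 h.

12.11 hours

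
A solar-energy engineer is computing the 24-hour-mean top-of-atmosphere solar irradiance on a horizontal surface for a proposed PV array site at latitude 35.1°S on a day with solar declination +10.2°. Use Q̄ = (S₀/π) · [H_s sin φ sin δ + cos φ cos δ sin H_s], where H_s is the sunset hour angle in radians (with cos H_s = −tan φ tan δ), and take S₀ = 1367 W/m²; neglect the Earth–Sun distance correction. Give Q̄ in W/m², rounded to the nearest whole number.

The sunset hour angle satisfies cos H_s = −tan φ tan δ = 0.1265, giving H_s = 82.73°. In radians, H_s = 1.4439.
H_s sin φ sin δ = 1.4439 × -0.5750 × 0.1771 = -0.1470.
cos φ cos δ sin H_s = 0.8181 × 0.9842 × 0.9920 = 0.7987.
Q̄ = (1367/π) × (-0.1470 + 0.7987) = 435.13 × 0.6517 = 283.57 W/m².

284 W/m²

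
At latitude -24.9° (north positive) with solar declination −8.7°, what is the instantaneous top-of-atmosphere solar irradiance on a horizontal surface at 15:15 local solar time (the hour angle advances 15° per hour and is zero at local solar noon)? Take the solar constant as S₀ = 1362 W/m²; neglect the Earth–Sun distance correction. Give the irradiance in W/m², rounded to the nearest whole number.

Hour angle H = 15° × (15.25 − 12) = 48.75°.
cos θ_z = sin φ sin δ + cos φ cos δ cos H = (-0.4210)(-0.1513) + (0.9070)(0.9885)(0.6593) = 0.6548.
Top-of-atmosphere irradiance = S₀ cos θ_z = 1362 × 0.6548 = 891.84 W/m².

892 W/m²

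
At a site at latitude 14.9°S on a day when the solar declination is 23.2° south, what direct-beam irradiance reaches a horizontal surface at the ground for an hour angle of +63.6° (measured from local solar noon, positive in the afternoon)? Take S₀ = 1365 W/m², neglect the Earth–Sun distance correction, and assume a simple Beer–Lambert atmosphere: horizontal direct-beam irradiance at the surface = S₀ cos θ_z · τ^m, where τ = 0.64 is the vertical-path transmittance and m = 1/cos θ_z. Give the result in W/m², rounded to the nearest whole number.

With φ = -14.9°, δ = -23.2°, H = 63.60°: sin φ sin δ = 0.1013, cos φ cos δ cos H = 0.3949, so cos θ_z = 0.4962.
Air mass m = 1/cos θ_z = 1/0.4962 = 2.015; τ^m = 0.64^2.015 = 0.4069.
Surface direct beam = 1365 × 0.4962 × 0.4069 = 275.60 W/m².

276 W/m²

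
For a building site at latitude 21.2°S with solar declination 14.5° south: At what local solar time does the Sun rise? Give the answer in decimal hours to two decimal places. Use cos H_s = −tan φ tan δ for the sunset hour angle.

5.62 h

The sunset hour angle satisfies cos H_s = −tan φ tan δ = -0.1003, giving H_s = 95.76°.
Sunrise is at 12 − H_s/15 = 12 − 6.384 = 5.616 h local solar time.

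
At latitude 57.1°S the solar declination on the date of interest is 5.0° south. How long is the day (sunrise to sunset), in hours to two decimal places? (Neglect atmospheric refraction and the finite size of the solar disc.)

The sunset hour angle satisfies cos H_s = −tan φ tan δ = -0.1352, giving H_s = 97.77°.
Day length = 2 H_s / 15° h⁻¹ = 195.54° / 15 = 13.036 h.

13.04 hours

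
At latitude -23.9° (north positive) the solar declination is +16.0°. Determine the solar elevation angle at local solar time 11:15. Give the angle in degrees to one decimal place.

48.6°

Hour angle H = 15° × (11.25 − 12) = -11.25°.
cos θ_z = sin(-23.9°) sin(16.0°) + cos(-23.9°) cos(16.0°) cos(-11.25°) = -0.1117 + 0.8620 = 0.7503.
θ_z = arccos(0.7503) = 41.38°, so the elevation is 90° − 41.38° = 48.62°.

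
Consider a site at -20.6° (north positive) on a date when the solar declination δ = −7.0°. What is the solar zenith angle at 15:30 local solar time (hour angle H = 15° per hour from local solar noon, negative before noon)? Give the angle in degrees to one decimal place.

52.5°

Hour angle H = 15° × (15.5 − 12) = 52.50°.
cos θ_z = sin φ sin δ + cos φ cos δ cos H = (-0.3518)(-0.1219) + (0.9361)(0.9925)(0.6088) = 0.6085.
θ_z = arccos(0.6085) = 52.52°.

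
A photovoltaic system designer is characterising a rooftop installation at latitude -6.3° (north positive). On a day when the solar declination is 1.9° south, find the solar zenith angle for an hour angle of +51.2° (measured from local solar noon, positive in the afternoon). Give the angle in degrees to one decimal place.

51.2°

cos θ_z = sin φ sin δ + cos φ cos δ cos H = (-0.1097)(-0.0332) + (0.9940)(0.9995)(0.6266) = 0.6262.
θ_z = arccos(0.6262) = 51.23°.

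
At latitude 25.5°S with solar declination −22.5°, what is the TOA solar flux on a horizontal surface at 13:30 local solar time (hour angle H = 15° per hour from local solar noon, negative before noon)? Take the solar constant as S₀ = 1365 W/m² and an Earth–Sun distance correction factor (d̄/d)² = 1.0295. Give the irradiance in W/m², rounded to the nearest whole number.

Hour angle H = 15° × (13.5 − 12) = 22.50°.
cos θ_z = sin(-25.5°) sin(-22.5°) + cos(-25.5°) cos(-22.5°) cos(22.50°) = 0.1647 + 0.7704 = 0.9351.
Top-of-atmosphere irradiance = S₀ (d̄/d)² cos θ_z = 1365 × 1.0295 × 0.9351 = 1314.07 W/m².

1314 W/m²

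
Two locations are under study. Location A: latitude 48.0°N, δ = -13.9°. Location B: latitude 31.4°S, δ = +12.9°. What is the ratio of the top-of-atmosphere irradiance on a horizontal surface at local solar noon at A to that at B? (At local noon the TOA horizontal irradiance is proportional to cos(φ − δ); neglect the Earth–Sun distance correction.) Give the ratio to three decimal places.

0.658

A: cos θ_z = cos(48.0° − (-13.9°)) = 0.4710.
B: cos θ_z = cos(-31.4° − (12.9°)) = 0.7157.
Ratio A/B = 0.4710 / 0.7157 = 0.6581.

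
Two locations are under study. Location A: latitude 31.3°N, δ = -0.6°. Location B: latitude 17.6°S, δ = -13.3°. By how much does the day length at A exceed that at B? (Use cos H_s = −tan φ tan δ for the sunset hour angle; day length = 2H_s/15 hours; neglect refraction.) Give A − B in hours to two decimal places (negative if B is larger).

-0.62 h

A: H_s = arccos(−tan 31.3° · tan -0.6°) = 89.64°, so 2H_s/15 = 11.9520 h.
B: H_s = arccos(−tan -17.6° · tan -13.3°) = 94.30°, so 2H_s/15 = 12.5733 h.
A − B = 11.9520 − 12.5733 = -0.6213 h.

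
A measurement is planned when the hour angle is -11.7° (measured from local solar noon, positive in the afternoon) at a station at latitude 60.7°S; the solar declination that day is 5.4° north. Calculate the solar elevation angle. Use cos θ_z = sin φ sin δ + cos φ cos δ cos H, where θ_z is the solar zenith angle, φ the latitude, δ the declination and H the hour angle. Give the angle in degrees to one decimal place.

23.3°

With φ = -60.7°, δ = 5.4°, H = -11.70°: sin φ sin δ = -0.0821, cos φ cos δ cos H = 0.4771, so cos θ_z = 0.3950.
θ_z = arccos(0.3950) = 66.73°, so the elevation is 90° − 66.73° = 23.27°.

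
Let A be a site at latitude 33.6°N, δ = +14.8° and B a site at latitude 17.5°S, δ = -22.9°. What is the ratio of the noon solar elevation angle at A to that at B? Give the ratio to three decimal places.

A: 90° − |33.6 − (14.8)| = 71.20°.
B: 90° − |-17.5 − (-22.9)| = 84.60°.
Ratio A/B = 71.2000 / 84.6000 = 0.8416.

0.842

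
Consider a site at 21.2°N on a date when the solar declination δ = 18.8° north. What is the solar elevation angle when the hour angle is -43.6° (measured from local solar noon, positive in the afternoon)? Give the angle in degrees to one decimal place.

With φ = 21.2°, δ = 18.8°, H = -43.60°: sin φ sin δ = 0.1165, cos φ cos δ cos H = 0.6391, so cos θ_z = 0.7556.
θ_z = arccos(0.7556) = 40.92°, so the elevation is 90° − 40.92° = 49.08°.

49.1°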